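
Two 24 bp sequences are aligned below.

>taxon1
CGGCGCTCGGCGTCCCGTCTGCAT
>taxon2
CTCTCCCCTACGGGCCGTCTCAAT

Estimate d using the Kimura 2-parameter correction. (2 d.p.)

0.71

Of 24 sites, 3 differences are transitions and 8 are transversions, so P = 3/24 = 0.125 and Q = 8/24 ≈ 0.333333.
Under the Kimura two-parameter model, d = −½ ln(1 − 2P − Q) − ¼ ln(1 − 2Q).
1 − 2P − Q = 0.416667, giving −½ ln(0.416667) = 0.437734.
1 − 2Q = 0.333334, giving −¼ ln(0.333334) = 0.274653.
d = 0.437734 + 0.274653 = 0.712387.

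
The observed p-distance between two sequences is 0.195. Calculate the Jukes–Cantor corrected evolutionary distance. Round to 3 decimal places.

d = −(3/4) ln(1 − 4p/3) = −0.75 ln(1 − 0.26) = −0.75 ln(0.74)
  = −0.75 × (-0.301105) = 0.225829 substitutions/site.

0.226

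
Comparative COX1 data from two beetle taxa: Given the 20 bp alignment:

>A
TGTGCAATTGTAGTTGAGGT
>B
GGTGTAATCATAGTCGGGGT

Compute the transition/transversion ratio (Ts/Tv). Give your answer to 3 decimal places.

5.000

Transitions are A↔G and C↔T; transversions are all other mismatches.
Transitions: 5. Transversions: 1.
R = 5/1 = 5.000.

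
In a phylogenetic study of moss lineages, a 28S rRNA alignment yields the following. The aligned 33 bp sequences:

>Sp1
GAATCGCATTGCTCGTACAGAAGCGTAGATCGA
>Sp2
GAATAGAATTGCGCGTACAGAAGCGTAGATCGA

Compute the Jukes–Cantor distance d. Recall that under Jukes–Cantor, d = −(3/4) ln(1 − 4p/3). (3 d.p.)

The sequences differ at 3 of 33 sites (5, 7, 13), so p = 3/33 ≈ 0.090909.
d = −(3/4) ln(1 − 4p/3) = −0.75 ln(1 − 0.121212) = −0.75 ln(0.878788)
  = −0.75 × (-0.129212) = 0.096909 substitutions/site.

0.097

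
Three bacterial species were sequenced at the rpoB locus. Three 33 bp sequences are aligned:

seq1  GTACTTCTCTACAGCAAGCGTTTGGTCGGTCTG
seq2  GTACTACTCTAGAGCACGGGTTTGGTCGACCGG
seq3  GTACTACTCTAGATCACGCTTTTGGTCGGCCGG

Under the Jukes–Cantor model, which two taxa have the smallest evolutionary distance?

seq1–seq2: 7/33 differ, p = 0.212, d = 0.249.
seq1–seq3: 7/33 differ, p = 0.212, d = 0.249.
seq2–seq3: 4/33 differ, p = 0.121, d = 0.132.
The smallest distance is between seq2 and seq3.

seq2 and seq3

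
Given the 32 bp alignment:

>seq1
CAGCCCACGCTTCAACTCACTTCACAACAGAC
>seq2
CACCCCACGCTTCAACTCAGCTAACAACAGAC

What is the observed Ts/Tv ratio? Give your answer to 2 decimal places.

Transitions are A↔G and C↔T; transversions are all other mismatches.
Transitions: 1. Transversions: 3.
R = 1/3 = 0.333333… ≈ 0.33 (to 2 d.p.).

0.33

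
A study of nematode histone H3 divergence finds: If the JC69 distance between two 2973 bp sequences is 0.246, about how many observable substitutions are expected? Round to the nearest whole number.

624

Invert JC69: p = (3/4)(1 − e^(−4d/3)) = 0.75 × (1 − e^(-0.328)) = 0.75 × (1 − 0.720363) = 0.209728.
Expected differing sites = pL ≈ 0.209728 × 2973 = 623.521344 ≈ 624.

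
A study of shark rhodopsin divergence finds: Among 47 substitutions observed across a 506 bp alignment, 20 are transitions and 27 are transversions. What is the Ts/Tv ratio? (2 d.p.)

0.74

R = 20/27 = 0.740740… ≈ 0.74 (to 2 d.p.).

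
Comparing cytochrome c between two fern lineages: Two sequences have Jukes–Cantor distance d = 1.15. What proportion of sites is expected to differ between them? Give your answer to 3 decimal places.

p = (3/4)(1 − e^(−4d/3)) = 0.75 × (1 − e^(-1.533333)) = 0.75 × (1 − 0.215815) = 0.588139.

0.588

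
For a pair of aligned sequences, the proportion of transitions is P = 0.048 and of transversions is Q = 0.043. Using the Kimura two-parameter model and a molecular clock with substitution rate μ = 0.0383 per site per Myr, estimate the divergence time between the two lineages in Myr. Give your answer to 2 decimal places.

1.27

Under the Kimura two-parameter model, d = −½ ln(1 − 2P − Q) − ¼ ln(1 − 2Q).
1 − 2P − Q = 0.861, giving −½ ln(0.861) = 0.074830.
1 − 2Q = 0.914, giving −¼ ln(0.914) = 0.022481.
d = 0.074830 + 0.022481 = 0.097311.
Under a molecular clock d = 2μt, so t = d/(2μ) = 0.097311 / (2 × 0.0383) = 1.27 Myr.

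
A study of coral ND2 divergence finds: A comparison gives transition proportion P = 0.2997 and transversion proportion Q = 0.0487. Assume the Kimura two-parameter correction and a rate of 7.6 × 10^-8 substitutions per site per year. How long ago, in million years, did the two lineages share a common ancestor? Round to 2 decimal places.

Under the Kimura two-parameter model, d = −½ ln(1 − 2P − Q) − ¼ ln(1 − 2Q).
1 − 2P − Q = 0.3519, giving −½ ln(0.3519) = 0.522204.
1 − 2Q = 0.9026, giving −¼ ln(0.9026) = 0.025619.
d = 0.522204 + 0.025619 = 0.547823.
Under a molecular clock d = 2μt, so t = d/(2μ) = 0.547823 / (2 × 7.6 × 10^-8) = 3.60 million years.

3.60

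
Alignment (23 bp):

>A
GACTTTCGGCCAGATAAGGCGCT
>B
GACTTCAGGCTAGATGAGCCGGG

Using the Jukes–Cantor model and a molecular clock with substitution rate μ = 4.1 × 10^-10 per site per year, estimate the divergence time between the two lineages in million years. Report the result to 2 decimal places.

The sequences differ at 7 of 23 sites (6, 7, 11, 16, 19, 22, 23), so p = 7/23 ≈ 0.304348.
d = −(3/4) ln(1 − 4p/3) = −0.75 ln(1 − 0.405797) = −0.75 ln(0.594203)
  = −0.75 × (-0.520534) = 0.390401 substitutions/site.
Under a molecular clock d = 2μt, so t = d/(2μ) = 0.390401 / (2 × 4.1 × 10^-10) = 476.10 million years.

476.10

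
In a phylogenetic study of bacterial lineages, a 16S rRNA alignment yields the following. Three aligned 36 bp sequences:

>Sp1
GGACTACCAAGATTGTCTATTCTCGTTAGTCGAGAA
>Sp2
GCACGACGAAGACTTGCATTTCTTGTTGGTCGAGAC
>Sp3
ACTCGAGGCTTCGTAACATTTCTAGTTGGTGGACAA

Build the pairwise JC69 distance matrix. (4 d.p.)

Sp1–Sp2: 11/36 sites differ → p ≈ 0.305556, d = −0.75 ln(1 − 0.407408) = 0.392437 ≈ 0.3924.
Sp1–Sp3: 19/36 sites differ → p ≈ 0.527778, d = −0.75 ln(1 − 0.703704) = 0.912297 ≈ 0.9123.
Sp2–Sp3: 14/36 sites differ → p ≈ 0.388889, d = −0.75 ln(1 − 0.518519) = 0.548166 ≈ 0.5482.

d(Sp1,Sp2) = 0.3924, d(Sp1,Sp3) = 0.9123, d(Sp2,Sp3) = 0.5482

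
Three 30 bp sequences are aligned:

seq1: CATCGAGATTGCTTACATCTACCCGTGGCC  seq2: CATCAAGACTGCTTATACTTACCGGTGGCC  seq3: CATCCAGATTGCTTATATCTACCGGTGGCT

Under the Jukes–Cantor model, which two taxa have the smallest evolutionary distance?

seq1–seq2: 6/30 differ, p = 0.200, d = 0.233.
seq1–seq3: 4/30 differ, p = 0.133, d = 0.147.
seq2–seq3: 5/30 differ, p = 0.167, d = 0.188.
The smallest distance is between seq1 and seq3.

seq1 and seq3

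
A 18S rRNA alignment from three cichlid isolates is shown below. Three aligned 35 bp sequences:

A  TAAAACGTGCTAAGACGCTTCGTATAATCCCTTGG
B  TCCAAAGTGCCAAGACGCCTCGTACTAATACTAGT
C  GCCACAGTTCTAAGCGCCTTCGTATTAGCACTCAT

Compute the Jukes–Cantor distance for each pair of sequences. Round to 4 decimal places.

A–B: 12/35 sites differ → p ≈ 0.342857, d = −0.75 ln(1 − 0.457143) = 0.458182 ≈ 0.4582.
A–C: 15/35 sites differ → p ≈ 0.428571, d = −0.75 ln(1 − 0.571428) = 0.635472 ≈ 0.6355.
B–C: 13/35 sites differ → p ≈ 0.371429, d = −0.75 ln(1 − 0.495239) = 0.512753 ≈ 0.5128.

d(A,B) = 0.4582, d(A,C) = 0.6355, d(B,C) = 0.5128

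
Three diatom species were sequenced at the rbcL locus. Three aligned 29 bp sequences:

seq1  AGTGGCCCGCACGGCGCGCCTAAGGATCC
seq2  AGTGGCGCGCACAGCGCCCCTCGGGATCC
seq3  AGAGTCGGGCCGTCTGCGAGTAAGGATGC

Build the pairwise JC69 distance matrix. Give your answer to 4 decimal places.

seq1–seq2: 5/29 sites differ → p ≈ 0.172414, d = −0.75 ln(1 − 0.229885) = 0.195912 ≈ 0.1959.
seq1–seq3: 12/29 sites differ → p ≈ 0.413793, d = −0.75 ln(1 − 0.551724) = 0.601760 ≈ 0.6018.
seq2–seq3: 14/29 sites differ → p ≈ 0.482759, d = −0.75 ln(1 − 0.643679) = 0.773942 ≈ 0.7739.

d(seq1,seq2) = 0.1959, d(seq1,seq3) = 0.6018, d(seq2,seq3) = 0.7739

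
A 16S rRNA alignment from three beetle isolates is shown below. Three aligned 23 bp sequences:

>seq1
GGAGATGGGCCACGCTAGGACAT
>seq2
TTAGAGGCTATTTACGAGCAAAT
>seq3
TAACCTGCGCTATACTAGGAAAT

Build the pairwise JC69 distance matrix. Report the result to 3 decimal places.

seq1–seq2: 13/23 sites differ → p ≈ 0.565217, d = −0.75 ln(1 − 0.753623) = 1.050669 ≈ 1.051.
seq1–seq3: 9/23 sites differ → p ≈ 0.391304, d = −0.75 ln(1 − 0.521739) = 0.553199 ≈ 0.553.
seq2–seq3: 9/23 sites differ → p ≈ 0.391304, d = −0.75 ln(1 − 0.521739) = 0.553199 ≈ 0.553.

d(seq1,seq2) = 1.051, d(seq1,seq3) = 0.553, d(seq2,seq3) = 0.553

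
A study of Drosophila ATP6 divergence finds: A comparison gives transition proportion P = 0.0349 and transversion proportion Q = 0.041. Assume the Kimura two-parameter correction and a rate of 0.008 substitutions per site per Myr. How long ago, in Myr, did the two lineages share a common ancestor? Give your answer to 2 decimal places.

5.01

Under the Kimura two-parameter model, d = −½ ln(1 − 2P − Q) − ¼ ln(1 − 2Q).
1 − 2P − Q = 0.8892, giving −½ ln(0.8892) = 0.058717.
1 − 2Q = 0.918, giving −¼ ln(0.918) = 0.021389.
d = 0.058717 + 0.021389 = 0.080106.
Under a molecular clock d = 2μt, so t = d/(2μ) = 0.080106 / (2 × 0.008) = 5.01 Myr.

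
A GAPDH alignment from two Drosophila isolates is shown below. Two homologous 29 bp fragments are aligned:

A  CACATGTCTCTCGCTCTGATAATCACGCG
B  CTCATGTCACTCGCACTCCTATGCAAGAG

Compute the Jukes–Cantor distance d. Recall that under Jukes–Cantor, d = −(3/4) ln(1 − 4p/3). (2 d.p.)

The sequences differ at 9 of 29 sites (2, 9, 15, 18, 19, 22, 23, 26, 28), so p = 9/29 ≈ 0.310345.
d = −(3/4) ln(1 − 4p/3) = −0.75 ln(1 − 0.413793) = −0.75 ln(0.586207)
  = −0.75 × (-0.534082) = 0.400562 substitutions/site.

0.40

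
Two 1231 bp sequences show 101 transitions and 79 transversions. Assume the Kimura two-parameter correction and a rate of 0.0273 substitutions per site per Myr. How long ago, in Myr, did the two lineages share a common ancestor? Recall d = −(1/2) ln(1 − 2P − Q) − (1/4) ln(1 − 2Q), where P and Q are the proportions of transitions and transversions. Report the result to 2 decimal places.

3.00

P = 101/1231 ≈ 0.082047 and Q = 79/1231 ≈ 0.064175.
Under the Kimura two-parameter model, d = −½ ln(1 − 2P − Q) − ¼ ln(1 − 2Q).
1 − 2P − Q = 0.771731, giving −½ ln(0.771731) = 0.129560.
1 − 2Q = 0.87165, giving −¼ ln(0.87165) = 0.034342.
d = 0.129560 + 0.034342 = 0.163902.
Under a molecular clock d = 2μt, so t = d/(2μ) = 0.163902 / (2 × 0.0273) = 3.00 Myr.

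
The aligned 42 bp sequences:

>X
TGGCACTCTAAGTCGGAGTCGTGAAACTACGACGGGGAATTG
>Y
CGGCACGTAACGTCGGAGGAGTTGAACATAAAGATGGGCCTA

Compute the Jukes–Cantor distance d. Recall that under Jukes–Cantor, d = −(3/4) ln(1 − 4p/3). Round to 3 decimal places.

The sequences differ at 20 of 42 sites, so p = 20/42 ≈ 0.47619.
d = −(3/4) ln(1 − 4p/3) = −0.75 ln(1 − 0.63492) = −0.75 ln(0.36508)
  = −0.75 × (-1.007639) = 0.755729 substitutions/site.

0.756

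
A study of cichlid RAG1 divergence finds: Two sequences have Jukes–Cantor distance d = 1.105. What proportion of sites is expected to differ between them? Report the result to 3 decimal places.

p = (3/4)(1 − e^(−4d/3)) = 0.75 × (1 − e^(-1.473333)) = 0.75 × (1 − 0.229160) = 0.578130.

0.578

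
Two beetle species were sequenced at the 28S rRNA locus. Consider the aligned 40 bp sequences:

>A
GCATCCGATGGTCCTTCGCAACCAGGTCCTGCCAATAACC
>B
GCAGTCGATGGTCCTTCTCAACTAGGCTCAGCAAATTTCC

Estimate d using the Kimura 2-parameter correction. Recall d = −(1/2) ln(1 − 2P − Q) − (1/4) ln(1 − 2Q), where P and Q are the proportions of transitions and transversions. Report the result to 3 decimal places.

Of 40 sites, 4 differences are transitions and 6 are transversions, so P = 4/40 = 0.1 and Q = 6/40 = 0.15.
Under the Kimura two-parameter model, d = −½ ln(1 − 2P − Q) − ¼ ln(1 − 2Q).
1 − 2P − Q = 0.65, giving −½ ln(0.65) = 0.215391.
1 − 2Q = 0.7, giving −¼ ln(0.7) = 0.089169.
d = 0.215391 + 0.089169 = 0.304560.

0.305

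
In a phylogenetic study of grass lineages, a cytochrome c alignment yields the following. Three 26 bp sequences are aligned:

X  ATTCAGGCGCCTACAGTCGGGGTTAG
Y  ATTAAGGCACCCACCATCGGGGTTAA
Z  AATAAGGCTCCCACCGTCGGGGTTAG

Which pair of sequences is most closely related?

X–Y: 6/26 differ, p = 0.231, d = 0.276.
X–Z: 5/26 differ, p = 0.192, d = 0.222.
Y–Z: 4/26 differ, p = 0.154, d = 0.172.
The smallest distance is between Y and Z.

Y and Z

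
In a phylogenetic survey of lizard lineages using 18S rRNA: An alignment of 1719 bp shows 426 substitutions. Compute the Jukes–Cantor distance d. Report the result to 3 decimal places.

0.301

p = 426/1719 ≈ 0.247818.
d = −(3/4) ln(1 − 4p/3) = −0.75 ln(1 − 0.330424) = −0.75 ln(0.669576)
  = −0.75 × (-0.401111) = 0.300833 substitutions/site.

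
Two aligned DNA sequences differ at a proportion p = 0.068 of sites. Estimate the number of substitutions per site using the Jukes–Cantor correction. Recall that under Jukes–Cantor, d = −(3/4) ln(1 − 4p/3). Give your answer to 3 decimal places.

d = −(3/4) ln(1 − 4p/3) = −0.75 ln(1 − 0.090667) = −0.75 ln(0.909333)
  = −0.75 × (-0.095044) = 0.071283 substitutions/site.

0.071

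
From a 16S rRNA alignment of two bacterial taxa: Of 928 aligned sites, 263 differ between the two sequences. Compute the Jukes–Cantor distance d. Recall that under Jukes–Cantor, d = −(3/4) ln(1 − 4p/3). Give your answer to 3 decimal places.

p = 263/928 ≈ 0.283405.
d = −(3/4) ln(1 − 4p/3) = −0.75 ln(1 − 0.377873) = −0.75 ln(0.622127)
  = −0.75 × (-0.474611) = 0.355958 substitutions/site.

0.356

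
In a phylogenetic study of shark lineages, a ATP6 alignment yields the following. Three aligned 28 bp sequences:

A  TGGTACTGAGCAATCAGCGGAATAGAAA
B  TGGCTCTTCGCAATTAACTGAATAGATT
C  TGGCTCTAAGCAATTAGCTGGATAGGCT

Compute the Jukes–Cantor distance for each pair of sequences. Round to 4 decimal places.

d(A,B) = 0.4197, d(A,C) = 0.4197, d(B,C) = 0.2524

A–B: 9/28 sites differ → p ≈ 0.321429, d = −0.75 ln(1 − 0.428572) = 0.419713 ≈ 0.4197.
A–C: 9/28 sites differ → p ≈ 0.321429, d = −0.75 ln(1 − 0.428572) = 0.419713 ≈ 0.4197.
B–C: 6/28 sites differ → p ≈ 0.214286, d = −0.75 ln(1 − 0.285715) = 0.252355 ≈ 0.2524.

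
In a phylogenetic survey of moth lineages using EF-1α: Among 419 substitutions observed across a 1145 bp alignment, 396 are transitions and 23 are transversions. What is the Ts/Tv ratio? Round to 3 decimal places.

R = 396/23 = 17.217391… ≈ 17.217 (to 3 d.p.).

17.217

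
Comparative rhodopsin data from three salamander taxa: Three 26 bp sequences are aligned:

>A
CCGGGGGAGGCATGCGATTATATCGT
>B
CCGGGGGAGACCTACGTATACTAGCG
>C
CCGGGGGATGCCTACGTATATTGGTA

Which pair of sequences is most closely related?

A–B: 11/26 differ, p = 0.423, d = 0.623.
A–C: 10/26 differ, p = 0.385, d = 0.539.
B–C: 6/26 differ, p = 0.231, d = 0.276.
The smallest distance is between B and C.

B and C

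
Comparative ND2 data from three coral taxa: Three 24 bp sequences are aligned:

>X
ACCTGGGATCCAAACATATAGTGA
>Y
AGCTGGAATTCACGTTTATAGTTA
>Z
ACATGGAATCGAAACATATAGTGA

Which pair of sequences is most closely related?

X and Z

X–Y: 8/24 differ, p = 0.333, d = 0.441.
X–Z: 3/24 differ, p = 0.125, d = 0.137.
Y–Z: 9/24 differ, p = 0.375, d = 0.520.
The smallest distance is between X and Z.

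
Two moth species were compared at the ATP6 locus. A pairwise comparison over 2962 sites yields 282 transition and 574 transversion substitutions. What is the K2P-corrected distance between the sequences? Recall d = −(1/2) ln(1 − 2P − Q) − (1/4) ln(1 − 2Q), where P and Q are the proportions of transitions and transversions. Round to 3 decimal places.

0.365

P = 282/2962 ≈ 0.095206 and Q = 574/2962 ≈ 0.193788.
Under the Kimura two-parameter model, d = −½ ln(1 − 2P − Q) − ¼ ln(1 − 2Q).
1 − 2P − Q = 0.6158, giving −½ ln(0.6158) = 0.242417.
1 − 2Q = 0.612424, giving −¼ ln(0.612424) = 0.122583.
d = 0.242417 + 0.122583 = 0.365000.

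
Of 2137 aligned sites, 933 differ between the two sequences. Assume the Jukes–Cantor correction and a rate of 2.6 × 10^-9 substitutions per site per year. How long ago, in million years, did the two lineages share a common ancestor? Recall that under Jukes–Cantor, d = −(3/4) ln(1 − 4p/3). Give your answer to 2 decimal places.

125.85

p = 933/2137 ≈ 0.436593.
d = −(3/4) ln(1 − 4p/3) = −0.75 ln(1 − 0.582124) = −0.75 ln(0.417876)
  = −0.75 × (-0.872571) = 0.654428 substitutions/site.
Under a molecular clock d = 2μt, so t = d/(2μ) = 0.654428 / (2 × 2.6 × 10^-9) = 125.85 million years.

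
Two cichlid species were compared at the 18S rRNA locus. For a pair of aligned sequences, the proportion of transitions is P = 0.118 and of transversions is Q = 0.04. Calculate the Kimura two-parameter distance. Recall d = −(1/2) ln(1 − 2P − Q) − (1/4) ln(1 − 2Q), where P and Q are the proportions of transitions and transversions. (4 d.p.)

0.1823

Under the Kimura two-parameter model, d = −½ ln(1 − 2P − Q) − ¼ ln(1 − 2Q).
1 − 2P − Q = 0.724, giving −½ ln(0.724) = 0.161482.
1 − 2Q = 0.92, giving −¼ ln(0.92) = 0.020845.
d = 0.161482 + 0.020845 = 0.182327.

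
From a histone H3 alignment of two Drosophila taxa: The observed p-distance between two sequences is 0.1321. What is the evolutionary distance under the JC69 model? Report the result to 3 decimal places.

0.145

d = −(3/4) ln(1 − 4p/3) = −0.75 ln(1 − 0.176133) = −0.75 ln(0.823867)
  = −0.75 × (-0.193746) = 0.145310 substitutions/site.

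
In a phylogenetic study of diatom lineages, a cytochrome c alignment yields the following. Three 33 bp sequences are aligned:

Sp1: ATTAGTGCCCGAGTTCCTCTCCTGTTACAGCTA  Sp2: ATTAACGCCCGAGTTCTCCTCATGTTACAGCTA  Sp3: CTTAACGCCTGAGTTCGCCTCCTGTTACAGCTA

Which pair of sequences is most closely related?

Sp2 and Sp3

Sp1–Sp2: 5/33 differ, p = 0.152, d = 0.169.
Sp1–Sp3: 6/33 differ, p = 0.182, d = 0.208.
Sp2–Sp3: 4/33 differ, p = 0.121, d = 0.132.
The smallest distance is between Sp2 and Sp3.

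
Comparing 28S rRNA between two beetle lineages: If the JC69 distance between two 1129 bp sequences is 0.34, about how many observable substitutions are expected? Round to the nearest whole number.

Invert JC69: p = (3/4)(1 − e^(−4d/3)) = 0.75 × (1 − e^(-0.453333)) = 0.75 × (1 − 0.635506) = 0.273371.
Expected differing sites = pL ≈ 0.273371 × 1129 = 308.635859 ≈ 309.

309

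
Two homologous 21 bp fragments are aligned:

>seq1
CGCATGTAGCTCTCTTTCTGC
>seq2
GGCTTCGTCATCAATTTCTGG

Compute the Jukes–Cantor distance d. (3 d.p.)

0.756

The sequences differ at 10 of 21 sites (1, 4, 6, 7, 8, 9, 10, 13, 14, 21), so p = 10/21 ≈ 0.47619.
d = −(3/4) ln(1 − 4p/3) = −0.75 ln(1 − 0.63492) = −0.75 ln(0.36508)
  = −0.75 × (-1.007639) = 0.755729 substitutions/site.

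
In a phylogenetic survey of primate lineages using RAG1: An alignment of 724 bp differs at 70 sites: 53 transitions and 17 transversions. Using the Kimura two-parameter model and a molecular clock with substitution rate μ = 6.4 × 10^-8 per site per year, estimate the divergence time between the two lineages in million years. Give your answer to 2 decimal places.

P = 53/724 ≈ 0.073204 and Q = 17/724 ≈ 0.023481.
Under the Kimura two-parameter model, d = −½ ln(1 − 2P − Q) − ¼ ln(1 − 2Q).
1 − 2P − Q = 0.830111, giving −½ ln(0.830111) = 0.093098.
1 − 2Q = 0.953038, giving −¼ ln(0.953038) = 0.012025.
d = 0.093098 + 0.012025 = 0.105123.
Under a molecular clock d = 2μt, so t = d/(2μ) = 0.105123 / (2 × 6.4 × 10^-8) = 0.82 million years.

0.82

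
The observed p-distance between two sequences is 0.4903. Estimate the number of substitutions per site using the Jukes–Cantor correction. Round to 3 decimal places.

d = −(3/4) ln(1 − 4p/3) = −0.75 ln(1 − 0.653733) = −0.75 ln(0.346267)
  = −0.75 × (-1.060545) = 0.795409 substitutions/site.

0.795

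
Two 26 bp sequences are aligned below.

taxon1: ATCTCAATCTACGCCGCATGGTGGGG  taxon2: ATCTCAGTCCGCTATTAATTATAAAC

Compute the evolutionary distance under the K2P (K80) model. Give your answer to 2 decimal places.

Of 26 sites, 8 differences are transitions and 6 are transversions, so P = 8/26 ≈ 0.307692 and Q = 6/26 ≈ 0.230769.
Under the Kimura two-parameter model, d = −½ ln(1 − 2P − Q) − ¼ ln(1 − 2Q).
1 − 2P − Q = 0.153847, giving −½ ln(0.153847) = 0.935898.
1 − 2Q = 0.538462, giving −¼ ln(0.538462) = 0.154760.
d = 0.935898 + 0.154760 = 1.090658.

1.09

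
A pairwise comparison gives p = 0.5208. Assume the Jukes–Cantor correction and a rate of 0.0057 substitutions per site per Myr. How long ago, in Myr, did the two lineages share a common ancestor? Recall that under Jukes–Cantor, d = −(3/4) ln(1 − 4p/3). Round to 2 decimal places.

77.99

d = −(3/4) ln(1 − 4p/3) = −0.75 ln(1 − 0.6944) = −0.75 ln(0.3056)
  = −0.75 × (-1.185478) = 0.889109 substitutions/site.
Under a molecular clock d = 2μt, so t = d/(2μ) = 0.889109 / (2 × 0.0057) = 77.99 Myr.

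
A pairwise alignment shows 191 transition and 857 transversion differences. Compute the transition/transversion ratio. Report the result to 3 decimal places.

0.223

R = 191/857 = 0.222870… ≈ 0.223 (to 3 d.p.).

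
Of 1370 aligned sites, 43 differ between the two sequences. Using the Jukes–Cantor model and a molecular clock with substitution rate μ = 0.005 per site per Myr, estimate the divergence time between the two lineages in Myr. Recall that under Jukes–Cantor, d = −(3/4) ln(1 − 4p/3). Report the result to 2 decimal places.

p = 43/1370 ≈ 0.031387.
d = −(3/4) ln(1 − 4p/3) = −0.75 ln(1 − 0.041849) = −0.75 ln(0.958151)
  = −0.75 × (-0.042750) = 0.032063 substitutions/site.
Under a molecular clock d = 2μt, so t = d/(2μ) = 0.032063 / (2 × 0.005) = 3.21 Myr.

3.21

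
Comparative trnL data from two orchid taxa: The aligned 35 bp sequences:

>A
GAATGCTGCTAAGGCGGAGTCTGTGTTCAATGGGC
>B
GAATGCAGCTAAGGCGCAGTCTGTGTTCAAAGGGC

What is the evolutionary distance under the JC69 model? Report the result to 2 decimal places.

The sequences differ at 3 of 35 sites (7, 17, 31), so p = 3/35 ≈ 0.085714.
d = −(3/4) ln(1 − 4p/3) = −0.75 ln(1 − 0.114285) = −0.75 ln(0.885715)
  = −0.75 × (-0.121360) = 0.091020 substitutions/site.

0.09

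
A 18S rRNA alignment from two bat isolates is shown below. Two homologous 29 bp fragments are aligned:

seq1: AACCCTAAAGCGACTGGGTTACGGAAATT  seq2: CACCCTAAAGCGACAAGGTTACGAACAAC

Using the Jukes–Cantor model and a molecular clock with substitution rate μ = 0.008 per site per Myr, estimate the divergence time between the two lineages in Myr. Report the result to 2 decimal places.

The sequences differ at 7 of 29 sites (1, 15, 16, 24, 26, 28, 29), so p = 7/29 ≈ 0.241379.
d = −(3/4) ln(1 − 4p/3) = −0.75 ln(1 − 0.321839) = −0.75 ln(0.678161)
  = −0.75 × (-0.388371) = 0.291278 substitutions/site.
Under a molecular clock d = 2μt, so t = d/(2μ) = 0.291278 / (2 × 0.008) = 18.20 Myr.

18.20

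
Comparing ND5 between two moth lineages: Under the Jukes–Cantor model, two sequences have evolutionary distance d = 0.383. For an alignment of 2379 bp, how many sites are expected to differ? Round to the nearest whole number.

Invert JC69: p = (3/4)(1 − e^(−4d/3)) = 0.75 × (1 − e^(-0.510667)) = 0.75 × (1 − 0.600095) = 0.299929.
Expected differing sites = pL ≈ 0.299929 × 2379 = 713.531091 ≈ 714.

714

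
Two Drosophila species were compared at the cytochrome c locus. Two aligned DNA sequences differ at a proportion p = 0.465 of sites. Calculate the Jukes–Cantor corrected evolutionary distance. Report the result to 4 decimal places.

d = −(3/4) ln(1 − 4p/3) = −0.75 ln(1 − 0.62) = −0.75 ln(0.38)
  = −0.75 × (-0.967584) = 0.725688 substitutions/site.

0.7257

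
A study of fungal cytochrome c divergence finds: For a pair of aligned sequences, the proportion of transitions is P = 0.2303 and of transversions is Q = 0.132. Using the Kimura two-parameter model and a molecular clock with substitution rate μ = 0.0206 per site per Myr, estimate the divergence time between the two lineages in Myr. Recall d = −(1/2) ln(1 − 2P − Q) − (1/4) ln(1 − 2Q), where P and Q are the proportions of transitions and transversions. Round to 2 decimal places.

12.76

Under the Kimura two-parameter model, d = −½ ln(1 − 2P − Q) − ¼ ln(1 − 2Q).
1 − 2P − Q = 0.4074, giving −½ ln(0.4074) = 0.448980.
1 − 2Q = 0.736, giving −¼ ln(0.736) = 0.076631.
d = 0.448980 + 0.076631 = 0.525611.
Under a molecular clock d = 2μt, so t = d/(2μ) = 0.525611 / (2 × 0.0206) = 12.76 Myr.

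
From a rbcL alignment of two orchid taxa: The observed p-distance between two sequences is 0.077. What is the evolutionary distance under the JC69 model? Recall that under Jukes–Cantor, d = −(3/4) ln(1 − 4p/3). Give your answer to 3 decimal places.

d = −(3/4) ln(1 − 4p/3) = −0.75 ln(1 − 0.102667) = −0.75 ln(0.897333)
  = −0.75 × (-0.108328) = 0.081246 substitutions/site.

0.081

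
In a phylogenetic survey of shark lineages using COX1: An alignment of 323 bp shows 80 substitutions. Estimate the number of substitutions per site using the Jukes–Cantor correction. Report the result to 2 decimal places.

0.30

p = 80/323 ≈ 0.247678.
d = −(3/4) ln(1 − 4p/3) = −0.75 ln(1 − 0.330237) = −0.75 ln(0.669763)
  = −0.75 × (-0.400831) = 0.300623 substitutions/site.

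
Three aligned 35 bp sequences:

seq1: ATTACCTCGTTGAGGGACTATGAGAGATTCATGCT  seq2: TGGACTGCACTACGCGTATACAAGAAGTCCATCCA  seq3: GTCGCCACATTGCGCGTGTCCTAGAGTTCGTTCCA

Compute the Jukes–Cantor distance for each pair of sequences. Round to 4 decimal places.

d(seq1,seq2) = 0.9650, d(seq1,seq3) = 0.8681, d(seq2,seq3) = 0.6355

seq1–seq2: 19/35 sites differ → p ≈ 0.542857, d = −0.75 ln(1 − 0.723809) = 0.964997 ≈ 0.9650.
seq1–seq3: 18/35 sites differ → p ≈ 0.514286, d = −0.75 ln(1 − 0.685715) = 0.868091 ≈ 0.8681.
seq2–seq3: 15/35 sites differ → p ≈ 0.428571, d = −0.75 ln(1 − 0.571428) = 0.635472 ≈ 0.6355.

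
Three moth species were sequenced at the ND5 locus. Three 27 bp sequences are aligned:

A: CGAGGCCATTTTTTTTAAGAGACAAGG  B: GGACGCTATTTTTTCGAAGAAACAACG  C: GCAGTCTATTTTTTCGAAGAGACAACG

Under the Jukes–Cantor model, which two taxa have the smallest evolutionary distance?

B and C

A–B: 7/27 differ, p = 0.259, d = 0.318.
A–C: 7/27 differ, p = 0.259, d = 0.318.
B–C: 4/27 differ, p = 0.148, d = 0.165.
The smallest distance is between B and C.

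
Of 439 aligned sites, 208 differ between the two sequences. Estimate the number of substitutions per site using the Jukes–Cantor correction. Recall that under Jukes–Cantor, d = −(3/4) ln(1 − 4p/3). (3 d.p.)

0.749

p = 208/439 ≈ 0.473804.
d = −(3/4) ln(1 − 4p/3) = −0.75 ln(1 − 0.631739) = −0.75 ln(0.368261)
  = −0.75 × (-0.998963) = 0.749222 substitutions/site.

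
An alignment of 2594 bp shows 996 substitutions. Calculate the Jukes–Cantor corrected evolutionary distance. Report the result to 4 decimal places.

p = 996/2594 ≈ 0.383963.
d = −(3/4) ln(1 − 4p/3) = −0.75 ln(1 − 0.511951) = −0.75 ln(0.488049)
  = −0.75 × (-0.717339) = 0.538004 substitutions/site.

0.5380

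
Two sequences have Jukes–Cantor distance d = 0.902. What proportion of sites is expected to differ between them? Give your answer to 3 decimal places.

0.525

p = (3/4)(1 − e^(−4d/3)) = 0.75 × (1 − e^(-1.202667)) = 0.75 × (1 − 0.300392) = 0.524706.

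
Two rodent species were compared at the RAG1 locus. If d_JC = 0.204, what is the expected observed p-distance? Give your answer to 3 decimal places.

p = (3/4)(1 − e^(−4d/3)) = 0.75 × (1 − e^(-0.272)) = 0.75 × (1 − 0.761854) = 0.178610.

0.179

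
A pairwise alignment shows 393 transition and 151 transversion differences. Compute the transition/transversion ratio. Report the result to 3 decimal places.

R = 393/151 = 2.602649… ≈ 2.603 (to 3 d.p.).

2.603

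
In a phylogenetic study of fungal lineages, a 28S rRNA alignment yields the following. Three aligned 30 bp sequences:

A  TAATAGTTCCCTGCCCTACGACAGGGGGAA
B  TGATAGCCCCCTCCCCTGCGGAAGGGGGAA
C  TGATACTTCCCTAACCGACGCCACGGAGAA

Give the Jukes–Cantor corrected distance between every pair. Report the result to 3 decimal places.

A–B: 7/30 sites differ → p ≈ 0.233333, d = −0.75 ln(1 − 0.311111) = 0.279506 ≈ 0.280.
A–C: 8/30 sites differ → p ≈ 0.266667, d = −0.75 ln(1 − 0.355556) = 0.329526 ≈ 0.330.
B–C: 11/30 sites differ → p ≈ 0.366667, d = −0.75 ln(1 − 0.488889) = 0.503376 ≈ 0.503.

d(A,B) = 0.280, d(A,C) = 0.330, d(B,C) = 0.503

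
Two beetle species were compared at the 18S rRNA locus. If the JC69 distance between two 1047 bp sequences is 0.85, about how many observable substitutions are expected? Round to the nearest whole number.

Invert JC69: p = (3/4)(1 − e^(−4d/3)) = 0.75 × (1 − e^(-1.133333)) = 0.75 × (1 − 0.321958) = 0.508532.
Expected differing sites = pL ≈ 0.508532 × 1047 = 532.433004 ≈ 532.

532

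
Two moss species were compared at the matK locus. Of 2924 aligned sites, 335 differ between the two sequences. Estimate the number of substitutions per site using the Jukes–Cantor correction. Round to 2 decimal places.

0.12

p = 335/2924 ≈ 0.114569.
d = −(3/4) ln(1 − 4p/3) = −0.75 ln(1 − 0.152759) = −0.75 ln(0.847241)
  = −0.75 × (-0.165770) = 0.124328 substitutions/site.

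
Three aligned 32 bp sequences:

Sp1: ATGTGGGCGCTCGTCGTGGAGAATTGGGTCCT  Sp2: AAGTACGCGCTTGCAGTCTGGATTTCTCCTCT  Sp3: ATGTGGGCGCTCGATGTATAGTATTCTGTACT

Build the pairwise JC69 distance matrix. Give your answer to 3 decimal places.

d(Sp1,Sp2) = 0.736, d(Sp1,Sp3) = 0.304, d(Sp2,Sp3) = 0.585

Sp1–Sp2: 15/32 sites differ → p = 0.46875, d = −0.75 ln(1 − 0.625) = 0.735622 ≈ 0.736.
Sp1–Sp3: 8/32 sites differ → p = 0.25, d = −0.75 ln(1 − 0.333333) = 0.304098 ≈ 0.304.
Sp2–Sp3: 13/32 sites differ → p = 0.40625, d = −0.75 ln(1 − 0.541667) = 0.585119 ≈ 0.585.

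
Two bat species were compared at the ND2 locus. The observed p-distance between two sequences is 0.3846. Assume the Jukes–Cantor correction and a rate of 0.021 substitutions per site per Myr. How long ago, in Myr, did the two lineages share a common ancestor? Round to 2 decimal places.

12.84

d = −(3/4) ln(1 − 4p/3) = −0.75 ln(1 − 0.5128) = −0.75 ln(0.4872)
  = −0.75 × (-0.719081) = 0.539311 substitutions/site.
Under a molecular clock d = 2μt, so t = d/(2μ) = 0.539311 / (2 × 0.021) = 12.84 Myr.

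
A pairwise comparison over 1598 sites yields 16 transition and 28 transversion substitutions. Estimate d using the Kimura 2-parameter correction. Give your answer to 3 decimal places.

P = 16/1598 ≈ 0.010013 and Q = 28/1598 ≈ 0.017522.
Under the Kimura two-parameter model, d = −½ ln(1 − 2P − Q) − ¼ ln(1 − 2Q).
1 − 2P − Q = 0.962452, giving −½ ln(0.962452) = 0.019136.
1 − 2Q = 0.964956, giving −¼ ln(0.964956) = 0.008918.
d = 0.019136 + 0.008918 = 0.028054.

0.028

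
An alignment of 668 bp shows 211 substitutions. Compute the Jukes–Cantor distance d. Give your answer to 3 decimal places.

0.410

p = 211/668 ≈ 0.315868.
d = −(3/4) ln(1 − 4p/3) = −0.75 ln(1 − 0.421157) = −0.75 ln(0.578843)
  = −0.75 × (-0.546724) = 0.410043 substitutions/site.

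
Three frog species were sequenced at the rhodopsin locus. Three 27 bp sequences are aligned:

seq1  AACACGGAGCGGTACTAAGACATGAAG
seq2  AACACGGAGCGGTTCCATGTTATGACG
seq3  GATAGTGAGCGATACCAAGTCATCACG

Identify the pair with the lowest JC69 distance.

seq1–seq2: 6/27 differ, p = 0.222, d = 0.264.
seq1–seq3: 9/27 differ, p = 0.333, d = 0.441.
seq2–seq3: 9/27 differ, p = 0.333, d = 0.441.
The smallest distance is between seq1 and seq2.

seq1 and seq2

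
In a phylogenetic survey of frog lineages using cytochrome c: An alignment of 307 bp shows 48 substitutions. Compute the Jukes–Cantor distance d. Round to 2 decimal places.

0.18

p = 48/307 ≈ 0.156352.
d = −(3/4) ln(1 − 4p/3) = −0.75 ln(1 − 0.208469) = −0.75 ln(0.791531)
  = −0.75 × (-0.233786) = 0.175340 substitutions/site.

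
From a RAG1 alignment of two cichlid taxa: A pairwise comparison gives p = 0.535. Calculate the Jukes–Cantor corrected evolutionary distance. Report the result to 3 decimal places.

d = −(3/4) ln(1 − 4p/3) = −0.75 ln(1 − 0.713333) = −0.75 ln(0.286667)
  = −0.75 × (-1.249434) = 0.937076 substitutions/site.

0.937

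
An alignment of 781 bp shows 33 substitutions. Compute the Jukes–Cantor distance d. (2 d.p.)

0.04

p = 33/781 ≈ 0.042254.
d = −(3/4) ln(1 − 4p/3) = −0.75 ln(1 − 0.056339) = −0.75 ln(0.943661)
  = −0.75 × (-0.057988) = 0.043491 substitutions/site.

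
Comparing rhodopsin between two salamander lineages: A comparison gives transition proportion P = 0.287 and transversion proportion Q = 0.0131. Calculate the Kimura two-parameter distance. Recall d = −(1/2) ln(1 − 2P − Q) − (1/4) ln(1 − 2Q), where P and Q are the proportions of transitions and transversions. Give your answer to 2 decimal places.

Under the Kimura two-parameter model, d = −½ ln(1 − 2P − Q) − ¼ ln(1 − 2Q).
1 − 2P − Q = 0.4129, giving −½ ln(0.4129) = 0.442275.
1 − 2Q = 0.9738, giving −¼ ln(0.9738) = 0.006637.
d = 0.442275 + 0.006637 = 0.448912.

0.45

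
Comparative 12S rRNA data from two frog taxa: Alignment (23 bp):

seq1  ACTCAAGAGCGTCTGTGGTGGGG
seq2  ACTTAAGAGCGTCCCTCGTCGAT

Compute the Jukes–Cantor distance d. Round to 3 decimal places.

The sequences differ at 7 of 23 sites (4, 14, 15, 17, 20, 22, 23), so p = 7/23 ≈ 0.304348.
d = −(3/4) ln(1 − 4p/3) = −0.75 ln(1 − 0.405797) = −0.75 ln(0.594203)
  = −0.75 × (-0.520534) = 0.390401 substitutions/site.

0.390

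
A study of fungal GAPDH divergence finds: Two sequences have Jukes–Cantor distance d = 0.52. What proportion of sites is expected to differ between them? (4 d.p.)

0.3751

p = (3/4)(1 − e^(−4d/3)) = 0.75 × (1 − e^(-0.693333)) = 0.75 × (1 − 0.499907) = 0.375070.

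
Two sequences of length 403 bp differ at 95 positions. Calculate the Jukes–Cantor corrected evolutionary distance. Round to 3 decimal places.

p = 95/403 ≈ 0.235732.
d = −(3/4) ln(1 − 4p/3) = −0.75 ln(1 − 0.314309) = −0.75 ln(0.685691)
  = −0.75 × (-0.377328) = 0.282996 substitutions/site.

0.283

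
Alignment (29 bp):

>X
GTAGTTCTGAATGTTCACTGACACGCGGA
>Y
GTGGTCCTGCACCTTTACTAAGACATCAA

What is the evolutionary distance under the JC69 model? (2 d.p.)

The sequences differ at 12 of 29 sites, so p = 12/29 ≈ 0.413793.
d = −(3/4) ln(1 − 4p/3) = −0.75 ln(1 − 0.551724) = −0.75 ln(0.448276)
  = −0.75 × (-0.802346) = 0.601760 substitutions/site.

0.60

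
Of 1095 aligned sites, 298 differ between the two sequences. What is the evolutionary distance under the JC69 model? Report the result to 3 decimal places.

p = 298/1095 ≈ 0.272146.
d = −(3/4) ln(1 − 4p/3) = −0.75 ln(1 − 0.362861) = −0.75 ln(0.637139)
  = −0.75 × (-0.450767) = 0.338075 substitutions/site.

0.338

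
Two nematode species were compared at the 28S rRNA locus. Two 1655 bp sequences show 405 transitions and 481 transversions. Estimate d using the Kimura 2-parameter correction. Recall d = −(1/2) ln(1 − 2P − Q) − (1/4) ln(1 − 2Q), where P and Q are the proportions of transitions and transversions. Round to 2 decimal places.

0.97

P = 405/1655 ≈ 0.244713 and Q = 481/1655 ≈ 0.290634.
Under the Kimura two-parameter model, d = −½ ln(1 − 2P − Q) − ¼ ln(1 − 2Q).
1 − 2P − Q = 0.21994, giving −½ ln(0.21994) = 0.757200.
1 − 2Q = 0.418732, giving −¼ ln(0.418732) = 0.217631.
d = 0.757200 + 0.217631 = 0.974831.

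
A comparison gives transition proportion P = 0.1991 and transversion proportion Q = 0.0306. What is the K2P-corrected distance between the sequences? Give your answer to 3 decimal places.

0.296

Under the Kimura two-parameter model, d = −½ ln(1 − 2P − Q) − ¼ ln(1 − 2Q).
1 − 2P − Q = 0.5712, giving −½ ln(0.5712) = 0.280008.
1 − 2Q = 0.9388, giving −¼ ln(0.9388) = 0.015788.
d = 0.280008 + 0.015788 = 0.295796.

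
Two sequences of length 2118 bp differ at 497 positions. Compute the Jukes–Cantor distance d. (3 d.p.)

0.281

p = 497/2118 ≈ 0.234655.
d = −(3/4) ln(1 − 4p/3) = −0.75 ln(1 − 0.312873) = −0.75 ln(0.687127)
  = −0.75 × (-0.375236) = 0.281427 substitutions/site.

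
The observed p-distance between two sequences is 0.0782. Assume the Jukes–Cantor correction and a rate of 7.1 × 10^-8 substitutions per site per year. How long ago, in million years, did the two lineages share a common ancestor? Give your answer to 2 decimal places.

0.58

d = −(3/4) ln(1 − 4p/3) = −0.75 ln(1 − 0.104267) = −0.75 ln(0.895733)
  = −0.75 × (-0.110113) = 0.082585 substitutions/site.
Under a molecular clock d = 2μt, so t = d/(2μ) = 0.082585 / (2 × 7.1 × 10^-8) = 0.58 million years.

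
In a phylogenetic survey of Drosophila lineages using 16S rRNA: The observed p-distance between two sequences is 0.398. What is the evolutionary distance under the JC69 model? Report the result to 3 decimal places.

d = −(3/4) ln(1 − 4p/3) = −0.75 ln(1 − 0.530667) = −0.75 ln(0.469333)
  = −0.75 × (-0.756443) = 0.567332 substitutions/site.

0.567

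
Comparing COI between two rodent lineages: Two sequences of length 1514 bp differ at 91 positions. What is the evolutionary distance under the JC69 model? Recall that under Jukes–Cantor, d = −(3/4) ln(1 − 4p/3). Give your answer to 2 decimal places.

p = 91/1514 ≈ 0.060106.
d = −(3/4) ln(1 − 4p/3) = −0.75 ln(1 − 0.080141) = −0.75 ln(0.919859)
  = −0.75 × (-0.083535) = 0.062651 substitutions/site.

0.06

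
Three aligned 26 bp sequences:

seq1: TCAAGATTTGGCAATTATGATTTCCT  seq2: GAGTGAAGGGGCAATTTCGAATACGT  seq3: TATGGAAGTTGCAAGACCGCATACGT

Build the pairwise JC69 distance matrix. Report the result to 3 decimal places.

d(seq1,seq2) = 0.717, d(seq1,seq3) = 0.949, d(seq2,seq3) = 0.464

seq1–seq2: 12/26 sites differ → p ≈ 0.461538, d = −0.75 ln(1 − 0.615384) = 0.716632 ≈ 0.717.
seq1–seq3: 14/26 sites differ → p ≈ 0.538462, d = −0.75 ln(1 − 0.717949) = 0.949251 ≈ 0.949.
seq2–seq3: 9/26 sites differ → p ≈ 0.346154, d = −0.75 ln(1 − 0.461539) = 0.464280 ≈ 0.464.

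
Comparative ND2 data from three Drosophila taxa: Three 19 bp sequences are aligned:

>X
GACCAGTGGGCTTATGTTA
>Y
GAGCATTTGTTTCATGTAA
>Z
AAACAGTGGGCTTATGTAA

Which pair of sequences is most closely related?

X–Y: 7/19 differ, p = 0.368, d = 0.507.
X–Z: 3/19 differ, p = 0.158, d = 0.177.
Y–Z: 7/19 differ, p = 0.368, d = 0.507.
The smallest distance is between X and Z.

X and Z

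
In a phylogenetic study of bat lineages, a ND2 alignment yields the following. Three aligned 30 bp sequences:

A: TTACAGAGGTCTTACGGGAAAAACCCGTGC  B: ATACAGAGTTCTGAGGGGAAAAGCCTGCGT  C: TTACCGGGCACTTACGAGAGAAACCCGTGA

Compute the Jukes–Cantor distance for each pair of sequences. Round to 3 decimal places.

d(A,B) = 0.330, d(A,C) = 0.280, d(B,C) = 0.647

A–B: 8/30 sites differ → p ≈ 0.266667, d = −0.75 ln(1 − 0.355556) = 0.329526 ≈ 0.330.
A–C: 7/30 sites differ → p ≈ 0.233333, d = −0.75 ln(1 − 0.311111) = 0.279506 ≈ 0.280.
B–C: 13/30 sites differ → p ≈ 0.433333, d = −0.75 ln(1 − 0.577777) = 0.646666 ≈ 0.647.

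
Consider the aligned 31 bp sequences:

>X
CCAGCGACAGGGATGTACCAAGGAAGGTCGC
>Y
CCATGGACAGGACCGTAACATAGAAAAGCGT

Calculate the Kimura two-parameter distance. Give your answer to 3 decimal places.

Of 31 sites, 6 differences are transitions and 6 are transversions, so P = 6/31 ≈ 0.193548 and Q = 6/31 ≈ 0.193548.
Under the Kimura two-parameter model, d = −½ ln(1 − 2P − Q) − ¼ ln(1 − 2Q).
1 − 2P − Q = 0.419356, giving −½ ln(0.419356) = 0.434518.
1 − 2Q = 0.612904, giving −¼ ln(0.612904) = 0.122387.
d = 0.434518 + 0.122387 = 0.556905.

0.557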